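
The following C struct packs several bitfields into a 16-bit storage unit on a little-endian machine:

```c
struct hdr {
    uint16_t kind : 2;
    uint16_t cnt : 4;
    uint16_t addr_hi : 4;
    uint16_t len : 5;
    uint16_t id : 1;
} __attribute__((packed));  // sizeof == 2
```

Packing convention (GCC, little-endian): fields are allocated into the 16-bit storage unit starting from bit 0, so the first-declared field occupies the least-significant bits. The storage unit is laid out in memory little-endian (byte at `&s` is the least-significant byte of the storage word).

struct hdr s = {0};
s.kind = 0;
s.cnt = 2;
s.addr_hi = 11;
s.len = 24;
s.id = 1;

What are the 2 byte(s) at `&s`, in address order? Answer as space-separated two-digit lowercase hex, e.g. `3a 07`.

c8 e2

[0+:2] kind=0 & 0x3 = 0x0; word=0x0000
[2+:4] cnt=2 & 0xf = 0x2; word=0x0008
[6+:4] addr_hi=11 & 0xf = 0xb; word=0x02c8
[10+:5] len=24 & 0x1f = 0x18; word=0x62c8
[15+:1] id=1 & 0x1 = 0x1; word=0xe2c8
word = 0xe2c8 → little-endian bytes:
  [0]=0xc8  [1]=0xe2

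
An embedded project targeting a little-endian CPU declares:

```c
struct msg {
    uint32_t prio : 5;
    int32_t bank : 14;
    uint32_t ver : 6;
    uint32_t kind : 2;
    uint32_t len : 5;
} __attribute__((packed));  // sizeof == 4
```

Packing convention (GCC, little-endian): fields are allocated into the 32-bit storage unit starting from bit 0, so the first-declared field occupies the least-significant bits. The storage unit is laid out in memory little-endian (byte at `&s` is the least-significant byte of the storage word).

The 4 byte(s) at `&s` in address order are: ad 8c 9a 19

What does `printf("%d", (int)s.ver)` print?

51

[0]=0xad [1]=0x8c [2]=0x9a [3]=0x19 (little-endian) → word 0x199a8cad
prio [0+:5] = (word>>0) & 0x1f = 13
bank [5+:14] = (word>>5) & 0x3fff = 5221
ver [19+:6] = (word>>19) & 0x3f = 51  ←
kind [25+:2] = (word>>25) & 0x3 = 0
len [27+:5] = (word>>27) & 0x1f = 3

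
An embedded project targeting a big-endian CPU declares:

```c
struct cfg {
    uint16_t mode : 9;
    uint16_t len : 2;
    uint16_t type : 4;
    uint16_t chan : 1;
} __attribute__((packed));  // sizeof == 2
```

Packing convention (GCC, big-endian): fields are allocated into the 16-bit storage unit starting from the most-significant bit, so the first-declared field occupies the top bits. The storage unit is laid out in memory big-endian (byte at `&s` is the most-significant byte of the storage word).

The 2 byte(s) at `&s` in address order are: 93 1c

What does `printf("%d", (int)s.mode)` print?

[0]=0x93 [1]=0x1c (big-endian) → word 0x931c
mode [7+:9] = (word>>7) & 0x1ff = 294  ←
len [5+:2] = (word>>5) & 0x3 = 0
type [1+:4] = (word>>1) & 0xf = 14
chan [0+:1] = (word>>0) & 0x1 = 0

294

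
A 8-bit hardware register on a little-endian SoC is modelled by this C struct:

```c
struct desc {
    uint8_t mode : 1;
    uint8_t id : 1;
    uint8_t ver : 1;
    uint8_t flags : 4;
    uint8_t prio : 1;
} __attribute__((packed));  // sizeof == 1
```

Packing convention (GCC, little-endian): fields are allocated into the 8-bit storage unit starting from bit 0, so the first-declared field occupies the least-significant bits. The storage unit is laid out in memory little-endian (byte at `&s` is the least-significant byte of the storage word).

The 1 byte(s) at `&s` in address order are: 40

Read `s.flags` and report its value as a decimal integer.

8

[0]=0x40 (little-endian) → word 0x40
mode [0+:1] = (word>>0) & 0x1 = 0
id [1+:1] = (word>>1) & 0x1 = 0
ver [2+:1] = (word>>2) & 0x1 = 0
flags [3+:4] = (word>>3) & 0xf = 8  ←
prio [7+:1] = (word>>7) & 0x1 = 0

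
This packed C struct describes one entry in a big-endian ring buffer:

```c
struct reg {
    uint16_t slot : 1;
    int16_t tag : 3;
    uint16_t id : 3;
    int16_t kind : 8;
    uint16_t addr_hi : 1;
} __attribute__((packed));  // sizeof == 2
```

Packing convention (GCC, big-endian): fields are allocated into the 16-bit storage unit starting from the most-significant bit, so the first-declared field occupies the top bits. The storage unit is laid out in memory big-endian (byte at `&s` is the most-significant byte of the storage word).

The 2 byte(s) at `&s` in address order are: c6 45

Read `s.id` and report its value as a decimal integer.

[0]=0xc6 [1]=0x45 (big-endian) → word 0xc645
slot:1 @ bit 15 → (0xc645>>15)&0x1 = 0x1
tag:3 @ bit 12 → (0xc645>>12)&0x7 = 0x4
id:3 @ bit 9 → (0xc645>>9)&0x7 = 0x3  ←
kind:8 @ bit 1 → (0xc645>>1)&0xff = 0x22
addr_hi:1 @ bit 0 → (0xc645>>0)&0x1 = 0x1

3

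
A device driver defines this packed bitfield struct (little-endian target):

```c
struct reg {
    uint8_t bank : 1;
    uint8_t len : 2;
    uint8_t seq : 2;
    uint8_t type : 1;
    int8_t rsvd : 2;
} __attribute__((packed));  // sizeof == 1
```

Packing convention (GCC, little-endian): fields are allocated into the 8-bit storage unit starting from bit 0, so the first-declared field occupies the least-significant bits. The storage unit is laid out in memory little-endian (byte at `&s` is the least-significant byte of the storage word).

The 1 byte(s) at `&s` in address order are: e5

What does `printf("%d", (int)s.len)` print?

2

[0]=0xe5 (little-endian) → word 0xe5
bank [0+:1] = (word>>0) & 0x1 = 1
len [1+:2] = (word>>1) & 0x3 = 2  ←
seq [3+:2] = (word>>3) & 0x3 = 0
type [5+:1] = (word>>5) & 0x1 = 1
rsvd [6+:2] = (word>>6) & 0x3 = 3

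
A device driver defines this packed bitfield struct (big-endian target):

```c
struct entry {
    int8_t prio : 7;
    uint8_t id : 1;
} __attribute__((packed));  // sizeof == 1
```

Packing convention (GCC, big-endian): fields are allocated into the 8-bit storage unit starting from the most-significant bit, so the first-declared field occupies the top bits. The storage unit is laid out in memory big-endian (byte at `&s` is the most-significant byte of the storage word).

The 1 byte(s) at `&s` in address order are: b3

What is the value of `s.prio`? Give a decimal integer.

[0]=0xb3 (big-endian) → word 0xb3
prio:7 @ bit 1 → (0xb3>>1)&0x7f = 0x59  ←
id:1 @ bit 0 → (0xb3>>0)&0x1 = 0x1
prio signed 7b, MSB=1: 89 - 128 = -39

-39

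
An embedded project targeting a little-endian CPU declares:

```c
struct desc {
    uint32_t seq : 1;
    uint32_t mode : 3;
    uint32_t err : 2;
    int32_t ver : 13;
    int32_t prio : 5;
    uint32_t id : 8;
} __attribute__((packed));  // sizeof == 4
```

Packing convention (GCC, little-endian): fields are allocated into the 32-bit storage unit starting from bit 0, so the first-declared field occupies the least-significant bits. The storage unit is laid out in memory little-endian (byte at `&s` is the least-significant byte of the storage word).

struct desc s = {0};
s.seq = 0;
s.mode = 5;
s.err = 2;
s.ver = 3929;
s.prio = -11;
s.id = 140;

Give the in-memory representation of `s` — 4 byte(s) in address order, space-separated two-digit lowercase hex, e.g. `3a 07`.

6a d6 ab 8c

seq:1 = 0 → 0x0 << 0 → word 0x00000000
mode:3 = 5 → 0x5 << 1 → word 0x0000000a
err:2 = 2 → 0x2 << 4 → word 0x0000002a
ver:13 = 3929 → 0xf59 << 6 → word 0x0003d66a
prio:5 = -11 → 0x15 << 19 → word 0x00abd66a
id:8 = 140 → 0x8c << 24 → word 0x8cabd66a
word = 0x8cabd66a → little-endian bytes:
  [0]=0x6a  [1]=0xd6  [2]=0xab  [3]=0x8c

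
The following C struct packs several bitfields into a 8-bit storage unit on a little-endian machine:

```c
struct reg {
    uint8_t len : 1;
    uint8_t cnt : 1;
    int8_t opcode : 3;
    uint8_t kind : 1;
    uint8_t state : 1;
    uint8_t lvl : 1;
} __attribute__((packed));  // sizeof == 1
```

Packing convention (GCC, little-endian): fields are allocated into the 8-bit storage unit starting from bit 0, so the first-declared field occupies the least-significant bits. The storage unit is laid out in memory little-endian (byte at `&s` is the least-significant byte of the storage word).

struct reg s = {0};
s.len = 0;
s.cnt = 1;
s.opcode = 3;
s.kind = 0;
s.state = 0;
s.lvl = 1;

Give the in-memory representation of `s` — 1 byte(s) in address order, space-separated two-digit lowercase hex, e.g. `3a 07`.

8e

len:1 = 0 → 0x0 << 0 → word 0x00
cnt:1 = 1 → 0x1 << 1 → word 0x02
opcode:3 = 3 → 0x3 << 2 → word 0x0e
kind:1 = 0 → 0x0 << 5 → word 0x0e
state:1 = 0 → 0x0 << 6 → word 0x0e
lvl:1 = 1 → 0x1 << 7 → word 0x8e
word = 0x8e → little-endian bytes:
  [0]=0x8e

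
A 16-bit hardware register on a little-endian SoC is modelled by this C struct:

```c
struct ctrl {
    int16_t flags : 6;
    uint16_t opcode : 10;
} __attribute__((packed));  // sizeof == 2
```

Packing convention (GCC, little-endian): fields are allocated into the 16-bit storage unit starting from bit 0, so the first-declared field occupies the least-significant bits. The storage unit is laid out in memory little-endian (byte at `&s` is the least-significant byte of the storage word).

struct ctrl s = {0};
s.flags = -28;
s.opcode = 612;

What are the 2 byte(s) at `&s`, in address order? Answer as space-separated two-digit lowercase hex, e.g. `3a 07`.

flags (6b) val=-28 bits=0x24 at bit 0: 0x0024
opcode (10b) val=612 bits=0x264 at bit 6: 0x9924
word = 0x9924 → little-endian bytes:
  [0]=0x24  [1]=0x99

24 99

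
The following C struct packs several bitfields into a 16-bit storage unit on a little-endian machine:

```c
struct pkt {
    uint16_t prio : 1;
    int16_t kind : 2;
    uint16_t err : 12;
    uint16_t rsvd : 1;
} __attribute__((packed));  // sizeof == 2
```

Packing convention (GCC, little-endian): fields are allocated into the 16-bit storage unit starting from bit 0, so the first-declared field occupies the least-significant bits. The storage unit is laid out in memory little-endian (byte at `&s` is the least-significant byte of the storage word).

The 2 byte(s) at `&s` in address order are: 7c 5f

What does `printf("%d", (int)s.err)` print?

3055

[0]=0x7c [1]=0x5f (little-endian) → word 0x5f7c
prio:1 @ bit 0 → (0x5f7c>>0)&0x1 = 0x0
kind:2 @ bit 1 → (0x5f7c>>1)&0x3 = 0x2
err:12 @ bit 3 → (0x5f7c>>3)&0xfff = 0xbef  ←
rsvd:1 @ bit 15 → (0x5f7c>>15)&0x1 = 0x0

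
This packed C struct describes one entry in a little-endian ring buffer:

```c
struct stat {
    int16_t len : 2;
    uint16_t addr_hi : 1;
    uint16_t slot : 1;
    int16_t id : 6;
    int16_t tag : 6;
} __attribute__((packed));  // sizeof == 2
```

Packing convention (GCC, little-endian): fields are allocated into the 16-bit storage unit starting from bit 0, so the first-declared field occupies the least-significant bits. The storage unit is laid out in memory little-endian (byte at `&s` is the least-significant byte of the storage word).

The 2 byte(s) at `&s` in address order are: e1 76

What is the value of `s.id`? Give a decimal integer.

[0]=0xe1 [1]=0x76 (little-endian) → word 0x76e1
len:2 @ bit 0 → (0x76e1>>0)&0x3 = 0x1
addr_hi:1 @ bit 2 → (0x76e1>>2)&0x1 = 0x0
slot:1 @ bit 3 → (0x76e1>>3)&0x1 = 0x0
id:6 @ bit 4 → (0x76e1>>4)&0x3f = 0x2e  ←
tag:6 @ bit 10 → (0x76e1>>10)&0x3f = 0x1d
id signed 6b, MSB=1: 46 - 64 = -18

-18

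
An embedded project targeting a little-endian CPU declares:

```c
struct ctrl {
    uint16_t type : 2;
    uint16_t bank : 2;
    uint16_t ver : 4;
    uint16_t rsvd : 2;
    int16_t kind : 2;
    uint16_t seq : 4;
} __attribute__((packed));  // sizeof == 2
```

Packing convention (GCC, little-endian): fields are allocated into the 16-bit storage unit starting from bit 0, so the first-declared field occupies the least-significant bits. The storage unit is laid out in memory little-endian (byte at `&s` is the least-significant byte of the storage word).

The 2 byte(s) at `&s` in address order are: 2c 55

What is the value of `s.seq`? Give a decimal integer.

5

[0]=0x2c [1]=0x55 (little-endian) → word 0x552c
type [0+:2] = (word>>0) & 0x3 = 0
bank [2+:2] = (word>>2) & 0x3 = 3
ver [4+:4] = (word>>4) & 0xf = 2
rsvd [8+:2] = (word>>8) & 0x3 = 1
kind [10+:2] = (word>>10) & 0x3 = 1
seq [12+:4] = (word>>12) & 0xf = 5  ←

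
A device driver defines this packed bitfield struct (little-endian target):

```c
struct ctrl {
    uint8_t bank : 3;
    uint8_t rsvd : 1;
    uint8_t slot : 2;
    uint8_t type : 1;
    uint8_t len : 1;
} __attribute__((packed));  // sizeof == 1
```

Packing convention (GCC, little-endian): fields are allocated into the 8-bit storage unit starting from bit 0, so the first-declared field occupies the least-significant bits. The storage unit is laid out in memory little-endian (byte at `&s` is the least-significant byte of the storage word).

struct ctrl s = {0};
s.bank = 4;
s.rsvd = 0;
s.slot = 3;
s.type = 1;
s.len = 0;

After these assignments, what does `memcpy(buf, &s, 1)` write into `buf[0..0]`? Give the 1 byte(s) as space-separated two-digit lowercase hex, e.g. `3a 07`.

74

bank:3 = 4 → 0x4 << 0 → word 0x04
rsvd:1 = 0 → 0x0 << 3 → word 0x04
slot:2 = 3 → 0x3 << 4 → word 0x34
type:1 = 1 → 0x1 << 6 → word 0x74
len:1 = 0 → 0x0 << 7 → word 0x74
word = 0x74 → little-endian bytes:
  [0]=0x74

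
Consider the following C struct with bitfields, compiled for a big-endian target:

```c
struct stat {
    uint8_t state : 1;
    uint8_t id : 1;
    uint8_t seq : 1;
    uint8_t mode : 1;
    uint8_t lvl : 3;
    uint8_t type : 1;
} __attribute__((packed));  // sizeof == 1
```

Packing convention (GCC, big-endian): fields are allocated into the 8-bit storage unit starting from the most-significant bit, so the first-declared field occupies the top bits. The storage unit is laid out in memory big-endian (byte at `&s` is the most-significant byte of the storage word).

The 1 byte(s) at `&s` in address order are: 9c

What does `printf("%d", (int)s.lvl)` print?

6

[0]=0x9c (big-endian) → word 0x9c
state:1 @ bit 7 → (0x9c>>7)&0x1 = 0x1
id:1 @ bit 6 → (0x9c>>6)&0x1 = 0x0
seq:1 @ bit 5 → (0x9c>>5)&0x1 = 0x0
mode:1 @ bit 4 → (0x9c>>4)&0x1 = 0x1
lvl:3 @ bit 1 → (0x9c>>1)&0x7 = 0x6  ←
type:1 @ bit 0 → (0x9c>>0)&0x1 = 0x0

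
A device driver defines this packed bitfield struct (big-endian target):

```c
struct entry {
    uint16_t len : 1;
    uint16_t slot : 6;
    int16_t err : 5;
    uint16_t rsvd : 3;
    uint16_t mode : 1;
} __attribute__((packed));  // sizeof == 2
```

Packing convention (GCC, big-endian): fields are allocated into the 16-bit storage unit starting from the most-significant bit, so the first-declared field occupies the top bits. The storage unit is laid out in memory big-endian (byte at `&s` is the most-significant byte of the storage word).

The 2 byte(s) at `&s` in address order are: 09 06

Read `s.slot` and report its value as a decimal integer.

[0]=0x09 [1]=0x06 (big-endian) → word 0x0906
len [15+:1] = (word>>15) & 0x1 = 0
slot [9+:6] = (word>>9) & 0x3f = 4  ←
err [4+:5] = (word>>4) & 0x1f = 16
rsvd [1+:3] = (word>>1) & 0x7 = 3
mode [0+:1] = (word>>0) & 0x1 = 0

4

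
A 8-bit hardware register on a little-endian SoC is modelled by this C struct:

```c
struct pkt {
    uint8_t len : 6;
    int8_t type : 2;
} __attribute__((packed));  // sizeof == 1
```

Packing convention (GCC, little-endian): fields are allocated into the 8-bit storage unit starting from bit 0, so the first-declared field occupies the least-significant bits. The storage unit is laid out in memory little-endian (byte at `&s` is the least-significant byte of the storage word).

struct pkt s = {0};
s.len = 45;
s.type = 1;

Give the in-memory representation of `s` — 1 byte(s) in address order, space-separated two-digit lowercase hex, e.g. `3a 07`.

len (6b) val=45 bits=0x2d at bit 0: 0x2d
type (2b) val=1 bits=0x1 at bit 6: 0x6d
word = 0x6d → little-endian bytes:
  [0]=0x6d

6d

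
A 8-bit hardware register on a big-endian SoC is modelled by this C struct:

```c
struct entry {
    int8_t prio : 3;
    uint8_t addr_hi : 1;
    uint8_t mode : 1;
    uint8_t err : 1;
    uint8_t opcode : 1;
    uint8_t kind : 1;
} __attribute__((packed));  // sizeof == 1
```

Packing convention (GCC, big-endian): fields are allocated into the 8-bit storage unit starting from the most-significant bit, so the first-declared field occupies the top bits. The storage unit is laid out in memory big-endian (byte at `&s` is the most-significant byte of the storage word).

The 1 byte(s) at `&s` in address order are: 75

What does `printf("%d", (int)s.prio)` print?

3

[0]=0x75 (big-endian) → word 0x75
prio:3 @ bit 5 → (0x75>>5)&0x7 = 0x3  ←
addr_hi:1 @ bit 4 → (0x75>>4)&0x1 = 0x1
mode:1 @ bit 3 → (0x75>>3)&0x1 = 0x0
err:1 @ bit 2 → (0x75>>2)&0x1 = 0x1
opcode:1 @ bit 1 → (0x75>>1)&0x1 = 0x0
kind:1 @ bit 0 → (0x75>>0)&0x1 = 0x1
prio signed 3b, MSB=0: value = 3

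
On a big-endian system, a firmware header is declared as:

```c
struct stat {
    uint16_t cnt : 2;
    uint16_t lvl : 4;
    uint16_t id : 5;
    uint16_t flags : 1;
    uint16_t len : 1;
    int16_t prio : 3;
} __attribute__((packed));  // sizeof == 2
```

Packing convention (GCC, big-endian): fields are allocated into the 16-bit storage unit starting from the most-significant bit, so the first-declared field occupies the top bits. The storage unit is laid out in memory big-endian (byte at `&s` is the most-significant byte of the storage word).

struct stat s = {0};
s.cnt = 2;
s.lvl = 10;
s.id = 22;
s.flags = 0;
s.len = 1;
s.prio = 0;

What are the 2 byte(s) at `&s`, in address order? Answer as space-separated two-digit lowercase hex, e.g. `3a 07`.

aa c8

cnt (2b) val=2 bits=0x2 at bit 14: 0x8000
lvl (4b) val=10 bits=0xa at bit 10: 0xa800
id (5b) val=22 bits=0x16 at bit 5: 0xaac0
flags (1b) val=0 bits=0x0 at bit 4: 0xaac0
len (1b) val=1 bits=0x1 at bit 3: 0xaac8
prio (3b) val=0 bits=0x0 at bit 0: 0xaac8
word = 0xaac8 → big-endian bytes:
  [0]=0xaa  [1]=0xc8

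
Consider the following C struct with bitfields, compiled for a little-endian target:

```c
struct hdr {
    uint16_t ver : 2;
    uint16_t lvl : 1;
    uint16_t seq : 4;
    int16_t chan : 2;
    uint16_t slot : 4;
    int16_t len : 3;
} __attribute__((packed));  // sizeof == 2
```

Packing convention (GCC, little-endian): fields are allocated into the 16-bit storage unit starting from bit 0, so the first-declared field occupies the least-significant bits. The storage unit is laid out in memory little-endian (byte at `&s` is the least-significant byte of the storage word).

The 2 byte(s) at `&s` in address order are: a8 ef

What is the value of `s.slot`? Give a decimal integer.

[0]=0xa8 [1]=0xef (little-endian) → word 0xefa8
ver:2 @ bit 0 → (0xefa8>>0)&0x3 = 0x0
lvl:1 @ bit 2 → (0xefa8>>2)&0x1 = 0x0
seq:4 @ bit 3 → (0xefa8>>3)&0xf = 0x5
chan:2 @ bit 7 → (0xefa8>>7)&0x3 = 0x3
slot:4 @ bit 9 → (0xefa8>>9)&0xf = 0x7  ←
len:3 @ bit 13 → (0xefa8>>13)&0x7 = 0x7

7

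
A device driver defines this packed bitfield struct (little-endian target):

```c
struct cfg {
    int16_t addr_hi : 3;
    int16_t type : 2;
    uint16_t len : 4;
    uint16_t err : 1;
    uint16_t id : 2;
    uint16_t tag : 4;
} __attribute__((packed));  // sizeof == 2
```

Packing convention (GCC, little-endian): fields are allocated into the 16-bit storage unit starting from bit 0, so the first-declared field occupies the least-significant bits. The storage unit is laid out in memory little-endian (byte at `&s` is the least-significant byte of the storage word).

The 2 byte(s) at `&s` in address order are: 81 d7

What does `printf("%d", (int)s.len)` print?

12

[0]=0x81 [1]=0xd7 (little-endian) → word 0xd781
addr_hi:3 @ bit 0 → (0xd781>>0)&0x7 = 0x1
type:2 @ bit 3 → (0xd781>>3)&0x3 = 0x0
len:4 @ bit 5 → (0xd781>>5)&0xf = 0xc  ←
err:1 @ bit 9 → (0xd781>>9)&0x1 = 0x1
id:2 @ bit 10 → (0xd781>>10)&0x3 = 0x1
tag:4 @ bit 12 → (0xd781>>12)&0xf = 0xd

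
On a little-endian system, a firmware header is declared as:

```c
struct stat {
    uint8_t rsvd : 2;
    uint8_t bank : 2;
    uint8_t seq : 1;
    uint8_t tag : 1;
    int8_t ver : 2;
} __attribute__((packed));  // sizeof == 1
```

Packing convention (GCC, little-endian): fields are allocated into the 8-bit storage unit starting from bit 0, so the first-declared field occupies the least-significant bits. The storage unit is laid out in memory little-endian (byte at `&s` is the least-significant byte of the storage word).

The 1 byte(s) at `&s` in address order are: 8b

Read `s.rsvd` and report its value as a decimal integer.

3

[0]=0x8b (little-endian) → word 0x8b
rsvd [0+:2] = (word>>0) & 0x3 = 3  ←
bank [2+:2] = (word>>2) & 0x3 = 2
seq [4+:1] = (word>>4) & 0x1 = 0
tag [5+:1] = (word>>5) & 0x1 = 0
ver [6+:2] = (word>>6) & 0x3 = 2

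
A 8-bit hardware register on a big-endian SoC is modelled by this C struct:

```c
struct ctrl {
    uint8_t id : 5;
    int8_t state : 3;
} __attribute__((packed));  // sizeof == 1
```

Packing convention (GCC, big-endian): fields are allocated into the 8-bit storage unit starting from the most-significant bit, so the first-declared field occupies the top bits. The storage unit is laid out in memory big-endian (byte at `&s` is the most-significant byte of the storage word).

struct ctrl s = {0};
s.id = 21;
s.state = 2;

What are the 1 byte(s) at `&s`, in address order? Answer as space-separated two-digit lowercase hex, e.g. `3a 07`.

id (5b) val=21 bits=0x15 at bit 3: 0xa8
state (3b) val=2 bits=0x2 at bit 0: 0xaa
word = 0xaa → big-endian bytes:
  [0]=0xaa

aa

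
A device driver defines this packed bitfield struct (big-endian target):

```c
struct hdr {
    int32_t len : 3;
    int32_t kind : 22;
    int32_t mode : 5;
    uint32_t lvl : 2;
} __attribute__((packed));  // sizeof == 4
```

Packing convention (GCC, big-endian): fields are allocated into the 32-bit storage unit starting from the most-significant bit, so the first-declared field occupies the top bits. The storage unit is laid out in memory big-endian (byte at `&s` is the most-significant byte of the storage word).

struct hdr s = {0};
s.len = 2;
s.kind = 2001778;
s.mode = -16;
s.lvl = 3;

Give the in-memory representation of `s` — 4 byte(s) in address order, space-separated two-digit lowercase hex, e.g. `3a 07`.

4f 45 b9 43

[29+:3] len=2 & 0x7 = 0x2; word=0x40000000
[7+:22] kind=2001778 & 0x3fffff = 0x1e8b72; word=0x4f45b900
[2+:5] mode=-16 & 0x1f = 0x10; word=0x4f45b940
[0+:2] lvl=3 & 0x3 = 0x3; word=0x4f45b943
word = 0x4f45b943 → big-endian bytes:
  [0]=0x4f  [1]=0x45  [2]=0xb9  [3]=0x43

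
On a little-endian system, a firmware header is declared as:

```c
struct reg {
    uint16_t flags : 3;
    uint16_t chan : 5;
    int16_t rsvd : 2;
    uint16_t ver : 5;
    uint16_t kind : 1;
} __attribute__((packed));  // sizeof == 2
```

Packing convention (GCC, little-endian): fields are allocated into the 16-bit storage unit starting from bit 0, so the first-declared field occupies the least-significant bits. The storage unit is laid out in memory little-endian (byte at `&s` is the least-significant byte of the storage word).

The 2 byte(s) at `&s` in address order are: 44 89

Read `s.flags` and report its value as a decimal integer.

4

[0]=0x44 [1]=0x89 (little-endian) → word 0x8944
flags:3 @ bit 0 → (0x8944>>0)&0x7 = 0x4  ←
chan:5 @ bit 3 → (0x8944>>3)&0x1f = 0x8
rsvd:2 @ bit 8 → (0x8944>>8)&0x3 = 0x1
ver:5 @ bit 10 → (0x8944>>10)&0x1f = 0x2
kind:1 @ bit 15 → (0x8944>>15)&0x1 = 0x1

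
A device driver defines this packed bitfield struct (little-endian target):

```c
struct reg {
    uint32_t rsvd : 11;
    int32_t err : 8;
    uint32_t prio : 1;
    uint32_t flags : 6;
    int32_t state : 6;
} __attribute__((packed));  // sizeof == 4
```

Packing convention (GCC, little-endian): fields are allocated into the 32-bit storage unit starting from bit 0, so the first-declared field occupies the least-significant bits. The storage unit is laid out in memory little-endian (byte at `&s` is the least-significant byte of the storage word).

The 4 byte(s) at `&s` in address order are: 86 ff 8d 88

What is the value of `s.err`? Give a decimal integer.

[0]=0x86 [1]=0xff [2]=0x8d [3]=0x88 (little-endian) → word 0x888dff86
rsvd [0+:11] = (word>>0) & 0x7ff = 1926
err [11+:8] = (word>>11) & 0xff = 191  ←
prio [19+:1] = (word>>19) & 0x1 = 1
flags [20+:6] = (word>>20) & 0x3f = 8
state [26+:6] = (word>>26) & 0x3f = 34
err signed 8b, MSB=1: 191 - 256 = -65

-65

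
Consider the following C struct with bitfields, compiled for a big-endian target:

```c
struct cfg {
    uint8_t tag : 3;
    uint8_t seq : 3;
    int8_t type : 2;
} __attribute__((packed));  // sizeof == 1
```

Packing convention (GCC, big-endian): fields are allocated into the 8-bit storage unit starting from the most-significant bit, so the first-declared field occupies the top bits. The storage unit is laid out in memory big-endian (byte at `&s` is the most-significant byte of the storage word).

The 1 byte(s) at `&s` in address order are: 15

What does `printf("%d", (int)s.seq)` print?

5

[0]=0x15 (big-endian) → word 0x15
tag [5+:3] = (word>>5) & 0x7 = 0
seq [2+:3] = (word>>2) & 0x7 = 5  ←
type [0+:2] = (word>>0) & 0x3 = 1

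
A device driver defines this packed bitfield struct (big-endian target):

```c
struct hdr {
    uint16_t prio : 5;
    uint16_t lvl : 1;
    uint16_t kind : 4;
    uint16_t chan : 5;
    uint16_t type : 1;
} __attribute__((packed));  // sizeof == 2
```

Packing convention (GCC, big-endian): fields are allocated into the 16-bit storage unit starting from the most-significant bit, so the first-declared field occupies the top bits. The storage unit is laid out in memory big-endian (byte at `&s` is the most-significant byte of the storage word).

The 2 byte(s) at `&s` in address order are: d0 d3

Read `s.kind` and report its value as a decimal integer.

3

[0]=0xd0 [1]=0xd3 (big-endian) → word 0xd0d3
prio [11+:5] = (word>>11) & 0x1f = 26
lvl [10+:1] = (word>>10) & 0x1 = 0
kind [6+:4] = (word>>6) & 0xf = 3  ←
chan [1+:5] = (word>>1) & 0x1f = 9
type [0+:1] = (word>>0) & 0x1 = 1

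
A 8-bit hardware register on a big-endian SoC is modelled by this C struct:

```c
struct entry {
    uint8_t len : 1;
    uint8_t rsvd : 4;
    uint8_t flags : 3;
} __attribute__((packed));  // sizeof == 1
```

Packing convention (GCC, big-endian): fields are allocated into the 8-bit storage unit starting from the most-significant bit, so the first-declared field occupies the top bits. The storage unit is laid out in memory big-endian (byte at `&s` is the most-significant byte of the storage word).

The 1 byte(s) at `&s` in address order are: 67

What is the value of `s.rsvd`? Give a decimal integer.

12

[0]=0x67 (big-endian) → word 0x67
len [7+:1] = (word>>7) & 0x1 = 0
rsvd [3+:4] = (word>>3) & 0xf = 12  ←
flags [0+:3] = (word>>0) & 0x7 = 7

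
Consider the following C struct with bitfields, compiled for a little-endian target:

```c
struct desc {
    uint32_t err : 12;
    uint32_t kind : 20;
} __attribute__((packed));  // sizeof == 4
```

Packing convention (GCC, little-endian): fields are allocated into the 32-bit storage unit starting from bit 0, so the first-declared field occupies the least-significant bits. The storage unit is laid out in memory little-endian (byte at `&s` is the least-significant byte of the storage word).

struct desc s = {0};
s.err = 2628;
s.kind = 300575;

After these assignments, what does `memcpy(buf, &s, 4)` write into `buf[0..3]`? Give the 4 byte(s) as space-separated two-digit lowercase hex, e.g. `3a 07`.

44 fa 61 49

[0+:12] err=2628 & 0xfff = 0xa44; word=0x00000a44
[12+:20] kind=300575 & 0xfffff = 0x4961f; word=0x4961fa44
word = 0x4961fa44 → little-endian bytes:
  [0]=0x44  [1]=0xfa  [2]=0x61  [3]=0x49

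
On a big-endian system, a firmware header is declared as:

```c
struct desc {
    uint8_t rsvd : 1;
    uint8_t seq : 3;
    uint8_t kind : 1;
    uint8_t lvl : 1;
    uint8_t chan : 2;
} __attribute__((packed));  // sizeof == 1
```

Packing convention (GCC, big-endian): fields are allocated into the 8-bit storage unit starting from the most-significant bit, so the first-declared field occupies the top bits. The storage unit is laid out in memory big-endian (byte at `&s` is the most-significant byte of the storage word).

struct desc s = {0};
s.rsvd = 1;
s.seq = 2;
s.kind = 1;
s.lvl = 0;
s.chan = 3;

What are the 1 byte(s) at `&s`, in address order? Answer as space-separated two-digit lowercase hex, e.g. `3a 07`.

rsvd (1b) val=1 bits=0x1 at bit 7: 0x80
seq (3b) val=2 bits=0x2 at bit 4: 0xa0
kind (1b) val=1 bits=0x1 at bit 3: 0xa8
lvl (1b) val=0 bits=0x0 at bit 2: 0xa8
chan (2b) val=3 bits=0x3 at bit 0: 0xab
word = 0xab → big-endian bytes:
  [0]=0xab

ab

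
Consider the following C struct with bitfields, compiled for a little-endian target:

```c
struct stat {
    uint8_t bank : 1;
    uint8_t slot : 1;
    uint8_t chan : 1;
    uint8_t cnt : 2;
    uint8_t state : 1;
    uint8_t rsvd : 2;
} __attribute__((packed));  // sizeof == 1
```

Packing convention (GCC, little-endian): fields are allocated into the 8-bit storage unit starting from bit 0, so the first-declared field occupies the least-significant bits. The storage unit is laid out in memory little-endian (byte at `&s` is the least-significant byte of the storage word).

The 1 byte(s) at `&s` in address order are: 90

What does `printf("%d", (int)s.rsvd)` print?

2

[0]=0x90 (little-endian) → word 0x90
bank:1 @ bit 0 → (0x90>>0)&0x1 = 0x0
slot:1 @ bit 1 → (0x90>>1)&0x1 = 0x0
chan:1 @ bit 2 → (0x90>>2)&0x1 = 0x0
cnt:2 @ bit 3 → (0x90>>3)&0x3 = 0x2
state:1 @ bit 5 → (0x90>>5)&0x1 = 0x0
rsvd:2 @ bit 6 → (0x90>>6)&0x3 = 0x2  ←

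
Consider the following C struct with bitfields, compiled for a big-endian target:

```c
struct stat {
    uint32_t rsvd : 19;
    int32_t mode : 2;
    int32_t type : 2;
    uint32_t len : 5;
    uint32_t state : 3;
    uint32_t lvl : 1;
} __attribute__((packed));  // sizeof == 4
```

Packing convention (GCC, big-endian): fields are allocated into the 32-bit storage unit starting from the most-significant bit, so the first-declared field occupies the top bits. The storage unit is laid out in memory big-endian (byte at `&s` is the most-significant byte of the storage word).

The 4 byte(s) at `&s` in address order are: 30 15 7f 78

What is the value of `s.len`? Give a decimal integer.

[0]=0x30 [1]=0x15 [2]=0x7f [3]=0x78 (big-endian) → word 0x30157f78
rsvd:19 @ bit 13 → (0x30157f78>>13)&0x7ffff = 0x180ab
mode:2 @ bit 11 → (0x30157f78>>11)&0x3 = 0x3
type:2 @ bit 9 → (0x30157f78>>9)&0x3 = 0x3
len:5 @ bit 4 → (0x30157f78>>4)&0x1f = 0x17  ←
state:3 @ bit 1 → (0x30157f78>>1)&0x7 = 0x4
lvl:1 @ bit 0 → (0x30157f78>>0)&0x1 = 0x0

23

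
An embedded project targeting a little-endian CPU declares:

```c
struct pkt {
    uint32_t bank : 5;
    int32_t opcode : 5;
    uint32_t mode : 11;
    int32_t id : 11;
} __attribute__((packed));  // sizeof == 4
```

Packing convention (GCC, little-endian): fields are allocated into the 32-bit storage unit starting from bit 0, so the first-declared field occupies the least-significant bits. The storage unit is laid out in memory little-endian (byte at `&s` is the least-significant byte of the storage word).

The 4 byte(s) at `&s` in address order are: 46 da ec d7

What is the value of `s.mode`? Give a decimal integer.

[0]=0x46 [1]=0xda [2]=0xec [3]=0xd7 (little-endian) → word 0xd7ecda46
bank [0+:5] = (word>>0) & 0x1f = 6
opcode [5+:5] = (word>>5) & 0x1f = 18
mode [10+:11] = (word>>10) & 0x7ff = 822  ←
id [21+:11] = (word>>21) & 0x7ff = 1727

822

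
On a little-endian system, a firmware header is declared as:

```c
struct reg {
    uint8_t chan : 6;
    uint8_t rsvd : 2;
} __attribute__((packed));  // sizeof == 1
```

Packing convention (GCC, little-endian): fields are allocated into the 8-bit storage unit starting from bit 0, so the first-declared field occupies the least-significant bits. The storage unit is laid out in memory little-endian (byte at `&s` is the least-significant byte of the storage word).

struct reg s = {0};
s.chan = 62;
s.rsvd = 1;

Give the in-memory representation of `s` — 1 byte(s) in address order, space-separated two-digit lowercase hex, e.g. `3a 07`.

chan (6b) val=62 bits=0x3e at bit 0: 0x3e
rsvd (2b) val=1 bits=0x1 at bit 6: 0x7e
word = 0x7e → little-endian bytes:
  [0]=0x7e

7e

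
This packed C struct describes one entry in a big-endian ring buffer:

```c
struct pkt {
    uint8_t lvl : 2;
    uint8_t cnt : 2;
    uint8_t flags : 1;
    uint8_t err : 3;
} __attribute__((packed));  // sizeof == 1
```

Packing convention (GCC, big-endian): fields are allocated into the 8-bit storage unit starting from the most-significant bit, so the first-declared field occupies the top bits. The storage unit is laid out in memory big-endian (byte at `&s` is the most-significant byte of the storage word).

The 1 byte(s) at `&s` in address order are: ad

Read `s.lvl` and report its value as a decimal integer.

2

[0]=0xad (big-endian) → word 0xad
lvl [6+:2] = (word>>6) & 0x3 = 2  ←
cnt [4+:2] = (word>>4) & 0x3 = 2
flags [3+:1] = (word>>3) & 0x1 = 1
err [0+:3] = (word>>0) & 0x7 = 5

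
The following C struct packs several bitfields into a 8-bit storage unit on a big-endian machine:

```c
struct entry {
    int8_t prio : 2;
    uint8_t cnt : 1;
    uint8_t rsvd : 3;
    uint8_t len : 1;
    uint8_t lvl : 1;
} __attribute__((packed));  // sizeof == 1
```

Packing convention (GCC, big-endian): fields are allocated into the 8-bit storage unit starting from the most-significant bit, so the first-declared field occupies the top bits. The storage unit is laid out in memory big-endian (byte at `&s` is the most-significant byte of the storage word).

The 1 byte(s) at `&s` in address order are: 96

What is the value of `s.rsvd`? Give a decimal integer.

[0]=0x96 (big-endian) → word 0x96
prio [6+:2] = (word>>6) & 0x3 = 2
cnt [5+:1] = (word>>5) & 0x1 = 0
rsvd [2+:3] = (word>>2) & 0x7 = 5  ←
len [1+:1] = (word>>1) & 0x1 = 1
lvl [0+:1] = (word>>0) & 0x1 = 0

5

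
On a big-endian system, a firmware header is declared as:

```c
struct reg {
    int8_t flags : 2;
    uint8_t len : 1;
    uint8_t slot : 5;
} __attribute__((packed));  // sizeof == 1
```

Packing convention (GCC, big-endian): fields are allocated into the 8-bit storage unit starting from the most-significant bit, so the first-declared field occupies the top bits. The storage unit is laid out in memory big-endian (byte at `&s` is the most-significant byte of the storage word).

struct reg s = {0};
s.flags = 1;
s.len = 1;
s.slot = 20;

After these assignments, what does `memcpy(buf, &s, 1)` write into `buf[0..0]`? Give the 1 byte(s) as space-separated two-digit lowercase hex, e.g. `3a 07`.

flags (2b) val=1 bits=0x1 at bit 6: 0x40
len (1b) val=1 bits=0x1 at bit 5: 0x60
slot (5b) val=20 bits=0x14 at bit 0: 0x74
word = 0x74 → big-endian bytes:
  [0]=0x74

74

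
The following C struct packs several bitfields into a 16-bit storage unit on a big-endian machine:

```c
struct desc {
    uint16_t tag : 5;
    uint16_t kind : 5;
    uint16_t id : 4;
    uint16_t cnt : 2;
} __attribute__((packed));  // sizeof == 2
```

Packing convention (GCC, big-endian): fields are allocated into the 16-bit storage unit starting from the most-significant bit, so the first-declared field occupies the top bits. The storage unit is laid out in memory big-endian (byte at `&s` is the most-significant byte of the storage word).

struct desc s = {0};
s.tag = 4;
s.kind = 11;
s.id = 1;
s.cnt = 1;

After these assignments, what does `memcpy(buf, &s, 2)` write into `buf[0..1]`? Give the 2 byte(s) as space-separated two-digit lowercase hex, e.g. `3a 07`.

[11+:5] tag=4 & 0x1f = 0x4; word=0x2000
[6+:5] kind=11 & 0x1f = 0xb; word=0x22c0
[2+:4] id=1 & 0xf = 0x1; word=0x22c4
[0+:2] cnt=1 & 0x3 = 0x1; word=0x22c5
word = 0x22c5 → big-endian bytes:
  [0]=0x22  [1]=0xc5

22 c5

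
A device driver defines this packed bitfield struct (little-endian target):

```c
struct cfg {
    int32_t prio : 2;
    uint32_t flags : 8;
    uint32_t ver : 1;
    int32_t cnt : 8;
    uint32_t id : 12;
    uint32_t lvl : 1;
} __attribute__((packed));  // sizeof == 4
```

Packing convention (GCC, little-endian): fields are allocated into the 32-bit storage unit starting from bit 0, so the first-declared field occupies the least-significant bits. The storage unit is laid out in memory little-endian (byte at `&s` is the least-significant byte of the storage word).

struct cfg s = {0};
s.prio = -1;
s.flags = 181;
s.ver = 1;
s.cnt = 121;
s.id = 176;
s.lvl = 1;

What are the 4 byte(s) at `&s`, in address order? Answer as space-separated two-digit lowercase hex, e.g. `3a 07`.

prio (2b) val=-1 bits=0x3 at bit 0: 0x00000003
flags (8b) val=181 bits=0xb5 at bit 2: 0x000002d7
ver (1b) val=1 bits=0x1 at bit 10: 0x000006d7
cnt (8b) val=121 bits=0x79 at bit 11: 0x0003ced7
id (12b) val=176 bits=0xb0 at bit 19: 0x0583ced7
lvl (1b) val=1 bits=0x1 at bit 31: 0x8583ced7
word = 0x8583ced7 → little-endian bytes:
  [0]=0xd7  [1]=0xce  [2]=0x83  [3]=0x85

d7 ce 83 85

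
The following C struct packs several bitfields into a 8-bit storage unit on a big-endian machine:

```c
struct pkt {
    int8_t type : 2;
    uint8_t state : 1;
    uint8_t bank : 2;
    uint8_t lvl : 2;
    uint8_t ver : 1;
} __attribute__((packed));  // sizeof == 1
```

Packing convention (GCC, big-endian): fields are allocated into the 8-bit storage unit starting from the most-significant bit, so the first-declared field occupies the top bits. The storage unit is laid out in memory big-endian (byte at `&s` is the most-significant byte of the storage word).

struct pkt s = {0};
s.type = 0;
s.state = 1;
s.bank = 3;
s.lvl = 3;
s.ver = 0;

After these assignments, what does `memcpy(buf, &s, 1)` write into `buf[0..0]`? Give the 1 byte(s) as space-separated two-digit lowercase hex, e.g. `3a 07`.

[6+:2] type=0 & 0x3 = 0x0; word=0x00
[5+:1] state=1 & 0x1 = 0x1; word=0x20
[3+:2] bank=3 & 0x3 = 0x3; word=0x38
[1+:2] lvl=3 & 0x3 = 0x3; word=0x3e
[0+:1] ver=0 & 0x1 = 0x0; word=0x3e
word = 0x3e → big-endian bytes:
  [0]=0x3e

3e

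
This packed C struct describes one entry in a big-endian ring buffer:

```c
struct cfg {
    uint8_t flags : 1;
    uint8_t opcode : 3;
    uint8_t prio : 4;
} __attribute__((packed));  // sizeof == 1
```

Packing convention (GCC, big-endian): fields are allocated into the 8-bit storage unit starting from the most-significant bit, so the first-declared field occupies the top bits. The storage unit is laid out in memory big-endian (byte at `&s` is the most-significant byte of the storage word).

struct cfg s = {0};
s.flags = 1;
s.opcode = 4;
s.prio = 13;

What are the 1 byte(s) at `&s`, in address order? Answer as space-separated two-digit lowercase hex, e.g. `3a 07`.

flags (1b) val=1 bits=0x1 at bit 7: 0x80
opcode (3b) val=4 bits=0x4 at bit 4: 0xc0
prio (4b) val=13 bits=0xd at bit 0: 0xcd
word = 0xcd → big-endian bytes:
  [0]=0xcd

cd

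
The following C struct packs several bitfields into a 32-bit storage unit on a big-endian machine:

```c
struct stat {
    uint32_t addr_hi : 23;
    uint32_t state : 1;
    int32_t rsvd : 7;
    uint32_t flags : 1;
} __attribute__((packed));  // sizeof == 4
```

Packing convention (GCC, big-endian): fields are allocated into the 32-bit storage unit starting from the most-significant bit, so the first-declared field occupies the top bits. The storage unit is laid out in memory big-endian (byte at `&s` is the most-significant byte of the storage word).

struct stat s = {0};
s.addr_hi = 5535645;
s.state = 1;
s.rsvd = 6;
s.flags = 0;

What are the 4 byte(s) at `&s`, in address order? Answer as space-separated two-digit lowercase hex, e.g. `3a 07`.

a8 ef 3b 0c

[9+:23] addr_hi=5535645 & 0x7fffff = 0x54779d; word=0xa8ef3a00
[8+:1] state=1 & 0x1 = 0x1; word=0xa8ef3b00
[1+:7] rsvd=6 & 0x7f = 0x6; word=0xa8ef3b0c
[0+:1] flags=0 & 0x1 = 0x0; word=0xa8ef3b0c
word = 0xa8ef3b0c → big-endian bytes:
  [0]=0xa8  [1]=0xef  [2]=0x3b  [3]=0x0c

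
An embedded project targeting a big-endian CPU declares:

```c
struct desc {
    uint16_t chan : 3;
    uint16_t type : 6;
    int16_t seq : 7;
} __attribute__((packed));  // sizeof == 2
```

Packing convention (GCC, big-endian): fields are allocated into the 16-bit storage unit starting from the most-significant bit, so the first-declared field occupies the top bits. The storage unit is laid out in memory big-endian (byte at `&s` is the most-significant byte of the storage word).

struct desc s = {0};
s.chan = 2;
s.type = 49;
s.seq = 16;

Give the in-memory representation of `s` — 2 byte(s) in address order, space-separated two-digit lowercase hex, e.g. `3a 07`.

chan:3 = 2 → 0x2 << 13 → word 0x4000
type:6 = 49 → 0x31 << 7 → word 0x5880
seq:7 = 16 → 0x10 << 0 → word 0x5890
word = 0x5890 → big-endian bytes:
  [0]=0x58  [1]=0x90

58 90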